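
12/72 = 1/6 =0.17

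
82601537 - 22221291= 60380246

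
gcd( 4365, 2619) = 873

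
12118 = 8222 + 3896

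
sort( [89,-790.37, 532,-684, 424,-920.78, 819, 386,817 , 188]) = [ - 920.78,- 790.37,-684,  89, 188, 386, 424, 532, 817, 819 ]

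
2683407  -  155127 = 2528280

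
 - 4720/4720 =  - 1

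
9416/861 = 10 + 806/861 = 10.94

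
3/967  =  3/967 = 0.00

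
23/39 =23/39=0.59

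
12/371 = 12/371 = 0.03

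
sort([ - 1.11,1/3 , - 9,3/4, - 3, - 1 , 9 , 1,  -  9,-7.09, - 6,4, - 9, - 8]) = [ - 9,  -  9, - 9,-8, - 7.09, - 6,-3, - 1.11,-1, 1/3,3/4, 1, 4, 9]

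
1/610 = 1/610  =  0.00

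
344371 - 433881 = -89510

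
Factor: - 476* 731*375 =-2^2*3^1*5^3*7^1*17^2*43^1 =- 130483500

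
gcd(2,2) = 2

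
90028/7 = 12861 + 1/7 = 12861.14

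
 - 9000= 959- 9959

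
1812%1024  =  788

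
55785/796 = 55785/796 = 70.08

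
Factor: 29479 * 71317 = 41^1*719^1 * 71317^1  =  2102353843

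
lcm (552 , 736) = 2208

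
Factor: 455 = 5^1*7^1*13^1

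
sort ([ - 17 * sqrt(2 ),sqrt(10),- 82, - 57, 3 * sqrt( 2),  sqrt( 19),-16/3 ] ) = [ - 82,-57, - 17*sqrt(2), - 16/3,sqrt( 10 ), 3*sqrt ( 2 ), sqrt(19 )]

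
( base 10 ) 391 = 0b110000111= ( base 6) 1451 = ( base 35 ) B6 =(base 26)F1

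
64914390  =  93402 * 695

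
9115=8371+744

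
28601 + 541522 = 570123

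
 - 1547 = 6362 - 7909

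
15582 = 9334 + 6248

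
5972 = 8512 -2540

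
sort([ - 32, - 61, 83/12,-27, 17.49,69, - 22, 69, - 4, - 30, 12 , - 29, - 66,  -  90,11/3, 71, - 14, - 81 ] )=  [ - 90, - 81, - 66, - 61, - 32 , - 30, - 29, - 27 , - 22, - 14, - 4, 11/3,83/12, 12, 17.49, 69, 69,  71 ]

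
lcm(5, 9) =45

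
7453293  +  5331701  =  12784994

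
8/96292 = 2/24073 = 0.00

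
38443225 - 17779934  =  20663291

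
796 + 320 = 1116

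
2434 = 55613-53179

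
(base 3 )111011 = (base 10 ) 355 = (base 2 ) 101100011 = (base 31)be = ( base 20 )HF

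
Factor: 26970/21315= 2^1*7^(- 2 )*31^1 = 62/49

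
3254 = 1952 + 1302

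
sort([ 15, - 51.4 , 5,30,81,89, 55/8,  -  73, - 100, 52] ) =[-100, - 73 , - 51.4,5,55/8,15, 30 , 52 , 81, 89]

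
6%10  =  6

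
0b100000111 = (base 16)107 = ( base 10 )263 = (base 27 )9K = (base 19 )DG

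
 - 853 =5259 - 6112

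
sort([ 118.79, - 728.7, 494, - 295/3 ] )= [-728.7, - 295/3, 118.79, 494 ]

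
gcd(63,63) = 63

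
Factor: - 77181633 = -3^3*2858579^1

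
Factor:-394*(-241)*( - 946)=-2^2*11^1 * 43^1*197^1*241^1 = - 89826484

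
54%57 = 54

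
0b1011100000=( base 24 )16G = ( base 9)1007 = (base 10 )736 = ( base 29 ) pb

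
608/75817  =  608/75817= 0.01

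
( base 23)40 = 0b1011100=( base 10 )92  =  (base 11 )84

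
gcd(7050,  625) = 25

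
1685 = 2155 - 470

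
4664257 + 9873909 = 14538166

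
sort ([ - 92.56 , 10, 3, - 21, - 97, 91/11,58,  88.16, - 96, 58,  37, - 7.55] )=[ -97,-96,  -  92.56, - 21, - 7.55, 3, 91/11, 10,  37,58, 58, 88.16] 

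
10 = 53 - 43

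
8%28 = 8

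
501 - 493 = 8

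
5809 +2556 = 8365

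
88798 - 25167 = 63631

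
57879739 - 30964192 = 26915547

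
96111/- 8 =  -12014 +1/8 = -12013.88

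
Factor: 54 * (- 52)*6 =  - 16848 = - 2^4*3^4*13^1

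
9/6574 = 9/6574  =  0.00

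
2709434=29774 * 91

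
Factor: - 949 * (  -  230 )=2^1  *5^1*13^1*23^1 * 73^1  =  218270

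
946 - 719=227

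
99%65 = 34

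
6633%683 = 486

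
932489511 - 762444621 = 170044890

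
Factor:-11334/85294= -3^1*11^( - 1)*1889^1*3877^( - 1 ) = - 5667/42647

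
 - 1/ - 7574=1/7574  =  0.00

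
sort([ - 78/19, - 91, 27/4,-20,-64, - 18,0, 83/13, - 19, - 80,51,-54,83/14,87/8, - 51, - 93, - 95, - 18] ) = [ - 95, - 93, - 91, - 80,-64, - 54, - 51, - 20 , - 19, - 18, - 18, - 78/19 , 0, 83/14, 83/13,27/4,87/8 , 51]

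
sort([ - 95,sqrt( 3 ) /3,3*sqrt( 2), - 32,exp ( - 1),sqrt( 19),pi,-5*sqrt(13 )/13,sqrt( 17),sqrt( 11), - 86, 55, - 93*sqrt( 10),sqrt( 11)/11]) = [ - 93* sqrt(10),-95, - 86, - 32,-5*sqrt (13)/13, sqrt(11)/11, exp( - 1),sqrt (3)/3,pi, sqrt( 11),sqrt(17),3*sqrt( 2),sqrt(19),55 ]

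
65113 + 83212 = 148325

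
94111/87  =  94111/87= 1081.74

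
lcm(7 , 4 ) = 28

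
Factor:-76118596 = - 2^2*19029649^1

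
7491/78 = 2497/26  =  96.04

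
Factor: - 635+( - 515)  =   - 2^1*5^2*23^1 =- 1150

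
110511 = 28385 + 82126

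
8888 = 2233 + 6655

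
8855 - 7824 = 1031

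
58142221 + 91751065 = 149893286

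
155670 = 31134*5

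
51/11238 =17/3746= 0.00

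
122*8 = 976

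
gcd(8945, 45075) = 5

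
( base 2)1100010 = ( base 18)58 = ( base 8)142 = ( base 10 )98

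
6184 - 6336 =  - 152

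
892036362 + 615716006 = 1507752368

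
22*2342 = 51524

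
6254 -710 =5544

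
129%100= 29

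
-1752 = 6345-8097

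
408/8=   51 =51.00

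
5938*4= 23752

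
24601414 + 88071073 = 112672487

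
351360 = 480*732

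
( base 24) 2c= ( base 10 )60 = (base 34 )1Q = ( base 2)111100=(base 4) 330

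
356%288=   68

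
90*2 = 180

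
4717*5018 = 23669906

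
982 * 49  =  48118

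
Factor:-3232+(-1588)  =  -4820 = - 2^2*5^1*241^1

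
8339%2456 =971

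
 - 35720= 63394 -99114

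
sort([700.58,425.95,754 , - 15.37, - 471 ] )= [ - 471, - 15.37,425.95,700.58, 754 ] 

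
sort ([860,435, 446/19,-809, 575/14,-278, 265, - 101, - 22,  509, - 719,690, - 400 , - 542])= [ - 809, - 719, - 542 ,-400,-278, - 101,-22,446/19, 575/14,  265, 435,509, 690, 860]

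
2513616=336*7481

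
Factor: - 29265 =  - 3^1*5^1*1951^1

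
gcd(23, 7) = 1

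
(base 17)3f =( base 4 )1002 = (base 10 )66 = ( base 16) 42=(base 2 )1000010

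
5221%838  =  193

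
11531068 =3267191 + 8263877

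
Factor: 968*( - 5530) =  - 2^4*5^1*7^1*11^2*79^1 = -5353040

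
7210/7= 1030= 1030.00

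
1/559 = 1/559 = 0.00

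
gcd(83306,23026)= 2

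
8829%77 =51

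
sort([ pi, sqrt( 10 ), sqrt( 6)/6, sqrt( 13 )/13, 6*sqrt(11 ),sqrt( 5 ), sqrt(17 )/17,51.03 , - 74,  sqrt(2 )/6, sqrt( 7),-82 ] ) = [ - 82,-74, sqrt(2 ) /6, sqrt(17 )/17, sqrt(13 )/13,sqrt(6)/6, sqrt( 5), sqrt (7),pi, sqrt( 10), 6*sqrt( 11) , 51.03]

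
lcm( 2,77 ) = 154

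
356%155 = 46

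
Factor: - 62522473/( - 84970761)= 3^( - 1) * 13^1*43^1*3889^( - 1)*7283^( - 1)*111847^1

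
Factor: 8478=2^1* 3^3 * 157^1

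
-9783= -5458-4325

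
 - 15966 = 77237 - 93203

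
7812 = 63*124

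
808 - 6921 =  - 6113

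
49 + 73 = 122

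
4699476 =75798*62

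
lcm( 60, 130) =780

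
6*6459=38754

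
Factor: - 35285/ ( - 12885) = 7057/2577=3^( - 1 )*859^( - 1)*7057^1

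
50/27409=50/27409=0.00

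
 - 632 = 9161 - 9793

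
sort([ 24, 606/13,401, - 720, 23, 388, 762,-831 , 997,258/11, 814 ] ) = [  -  831, - 720, 23, 258/11,24, 606/13,388,401, 762,814,997]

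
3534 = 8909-5375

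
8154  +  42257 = 50411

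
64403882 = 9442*6821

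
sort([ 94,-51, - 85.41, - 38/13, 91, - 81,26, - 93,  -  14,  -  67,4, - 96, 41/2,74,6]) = [ - 96, - 93, - 85.41, - 81,-67,  -  51 , - 14, - 38/13, 4,6, 41/2,26 , 74,  91,94]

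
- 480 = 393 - 873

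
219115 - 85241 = 133874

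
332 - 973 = -641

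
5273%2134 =1005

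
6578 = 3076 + 3502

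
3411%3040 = 371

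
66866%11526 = 9236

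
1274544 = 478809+795735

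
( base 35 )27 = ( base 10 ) 77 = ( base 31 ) 2f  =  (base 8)115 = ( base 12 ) 65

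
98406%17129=12761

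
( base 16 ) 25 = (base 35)12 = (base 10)37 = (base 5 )122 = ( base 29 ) 18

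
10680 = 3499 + 7181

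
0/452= 0 = 0.00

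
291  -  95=196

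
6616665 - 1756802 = 4859863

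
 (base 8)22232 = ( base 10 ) 9370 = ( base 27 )cn1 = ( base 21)1054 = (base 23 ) HG9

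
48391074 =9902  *4887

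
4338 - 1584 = 2754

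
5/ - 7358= -5/7358 = -0.00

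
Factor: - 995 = -5^1 *199^1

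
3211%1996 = 1215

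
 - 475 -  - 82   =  - 393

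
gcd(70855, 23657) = 1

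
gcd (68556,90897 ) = 3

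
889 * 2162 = 1922018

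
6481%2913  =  655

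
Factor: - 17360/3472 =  - 5 = - 5^1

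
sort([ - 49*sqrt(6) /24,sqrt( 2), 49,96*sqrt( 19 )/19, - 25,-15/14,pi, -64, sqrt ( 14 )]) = [- 64 ,-25 ,-49*sqrt(6)/24, - 15/14, sqrt( 2),  pi,sqrt ( 14), 96 * sqrt(19)/19, 49 ]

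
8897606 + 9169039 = 18066645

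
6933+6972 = 13905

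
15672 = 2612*6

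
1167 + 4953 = 6120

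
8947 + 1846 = 10793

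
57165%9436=549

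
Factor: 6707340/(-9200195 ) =-1341468/1840039   =  - 2^2*3^3*41^(-1)*12421^1 * 44879^( - 1)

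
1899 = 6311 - 4412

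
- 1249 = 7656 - 8905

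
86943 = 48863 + 38080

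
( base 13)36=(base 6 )113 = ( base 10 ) 45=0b101101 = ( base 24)1l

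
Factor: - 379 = - 379^1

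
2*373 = 746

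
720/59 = 12 + 12/59 = 12.20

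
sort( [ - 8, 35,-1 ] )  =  [ - 8, - 1, 35 ]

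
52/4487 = 52/4487 =0.01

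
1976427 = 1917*1031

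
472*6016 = 2839552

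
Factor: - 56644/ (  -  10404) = 3^( - 2)*7^2= 49/9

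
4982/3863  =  1 + 1119/3863 = 1.29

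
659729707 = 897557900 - 237828193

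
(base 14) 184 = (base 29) am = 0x138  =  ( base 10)312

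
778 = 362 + 416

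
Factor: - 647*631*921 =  - 376004697 = -3^1*307^1 * 631^1*647^1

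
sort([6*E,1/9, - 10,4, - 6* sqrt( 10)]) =[ - 6 * sqrt(10), - 10,1/9, 4,6*E]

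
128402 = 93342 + 35060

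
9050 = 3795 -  - 5255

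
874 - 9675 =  - 8801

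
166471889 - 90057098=76414791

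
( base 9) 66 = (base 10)60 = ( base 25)2A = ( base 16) 3c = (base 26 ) 28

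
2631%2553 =78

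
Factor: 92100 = 2^2*3^1*5^2*307^1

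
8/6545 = 8/6545  =  0.00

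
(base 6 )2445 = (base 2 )1001011101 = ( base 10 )605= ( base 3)211102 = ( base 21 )17H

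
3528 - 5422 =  - 1894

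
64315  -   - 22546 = 86861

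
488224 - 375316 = 112908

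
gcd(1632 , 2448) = 816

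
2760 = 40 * 69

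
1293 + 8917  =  10210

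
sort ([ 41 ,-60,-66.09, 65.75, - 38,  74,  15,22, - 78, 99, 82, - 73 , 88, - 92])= [ - 92, - 78 ,-73 , - 66.09 , - 60 , - 38 , 15, 22,  41,65.75, 74,82,88,99]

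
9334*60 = 560040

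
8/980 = 2/245 = 0.01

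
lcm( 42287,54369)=380583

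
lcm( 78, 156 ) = 156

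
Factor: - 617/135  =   - 3^(-3 ) * 5^( - 1 )*617^1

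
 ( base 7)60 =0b101010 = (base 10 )42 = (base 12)36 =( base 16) 2a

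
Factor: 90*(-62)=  - 5580=- 2^2*3^2*5^1 *31^1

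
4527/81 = 503/9  =  55.89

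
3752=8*469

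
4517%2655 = 1862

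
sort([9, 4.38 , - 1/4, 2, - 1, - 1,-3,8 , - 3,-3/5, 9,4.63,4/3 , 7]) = [ - 3,-3, - 1, - 1,-3/5, - 1/4, 4/3, 2, 4.38 , 4.63 , 7, 8, 9, 9 ]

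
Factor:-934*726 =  - 2^2*3^1 * 11^2 *467^1=-678084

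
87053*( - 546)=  - 47530938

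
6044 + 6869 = 12913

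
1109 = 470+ 639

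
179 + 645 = 824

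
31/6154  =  31/6154  =  0.01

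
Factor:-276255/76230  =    -  2^(  -  1 )*11^(-2) * 877^1 = -  877/242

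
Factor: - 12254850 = -2^1 * 3^2*5^2*113^1*241^1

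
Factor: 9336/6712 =3^1*389^1*839^( -1 ) = 1167/839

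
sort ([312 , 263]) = [ 263,312] 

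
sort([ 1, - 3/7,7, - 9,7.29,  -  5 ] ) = [ - 9, - 5, - 3/7, 1,7, 7.29 ] 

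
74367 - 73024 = 1343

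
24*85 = 2040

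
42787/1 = 42787  =  42787.00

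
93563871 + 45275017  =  138838888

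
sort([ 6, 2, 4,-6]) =[- 6,2, 4 , 6 ] 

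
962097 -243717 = 718380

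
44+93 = 137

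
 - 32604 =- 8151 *4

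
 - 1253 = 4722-5975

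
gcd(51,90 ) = 3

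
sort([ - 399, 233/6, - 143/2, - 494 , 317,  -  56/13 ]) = [ - 494, - 399,-143/2, - 56/13,233/6,317] 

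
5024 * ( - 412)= - 2069888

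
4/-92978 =-1 + 46487/46489 = - 0.00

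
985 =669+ 316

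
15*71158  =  1067370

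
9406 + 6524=15930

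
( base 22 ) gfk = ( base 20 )104E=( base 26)BP8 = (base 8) 17636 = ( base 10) 8094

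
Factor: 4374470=2^1*5^1*151^1*2897^1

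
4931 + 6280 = 11211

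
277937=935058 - 657121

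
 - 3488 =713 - 4201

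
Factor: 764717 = 764717^1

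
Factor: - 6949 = -6949^1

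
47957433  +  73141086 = 121098519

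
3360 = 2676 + 684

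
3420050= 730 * 4685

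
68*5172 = 351696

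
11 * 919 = 10109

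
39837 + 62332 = 102169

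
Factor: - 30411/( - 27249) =327/293 = 3^1*109^1 * 293^(-1) 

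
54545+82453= 136998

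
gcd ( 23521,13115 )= 43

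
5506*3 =16518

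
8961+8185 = 17146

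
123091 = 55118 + 67973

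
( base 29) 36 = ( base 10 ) 93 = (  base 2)1011101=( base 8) 135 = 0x5D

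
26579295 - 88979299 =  - 62400004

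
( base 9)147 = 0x7c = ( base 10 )124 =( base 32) 3s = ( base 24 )54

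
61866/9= 6874 = 6874.00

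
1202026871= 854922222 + 347104649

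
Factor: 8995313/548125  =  5^(-4)*877^ ( - 1)*8995313^1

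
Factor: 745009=19^1*113^1*347^1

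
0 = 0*84293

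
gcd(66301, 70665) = 1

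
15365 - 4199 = 11166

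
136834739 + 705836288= 842671027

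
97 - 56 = 41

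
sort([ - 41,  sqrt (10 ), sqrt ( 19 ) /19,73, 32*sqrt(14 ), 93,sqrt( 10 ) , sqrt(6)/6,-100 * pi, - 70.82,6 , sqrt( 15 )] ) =[ - 100 * pi, - 70.82, - 41, sqrt( 19 ) /19,sqrt ( 6 ) /6 , sqrt(10),  sqrt( 10),sqrt( 15), 6, 73,  93,32*sqrt ( 14 ) ] 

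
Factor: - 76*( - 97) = 7372 =2^2  *  19^1*97^1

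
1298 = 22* 59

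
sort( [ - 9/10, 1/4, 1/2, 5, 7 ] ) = [ - 9/10, 1/4,1/2, 5,7] 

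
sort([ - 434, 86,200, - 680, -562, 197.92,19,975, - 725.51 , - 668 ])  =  [- 725.51, - 680,-668, - 562,-434,19,86, 197.92,200,975]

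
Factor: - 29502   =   - 2^1*3^2*11^1*149^1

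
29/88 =29/88 = 0.33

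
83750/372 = 225 + 25/186 = 225.13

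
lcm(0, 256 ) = 0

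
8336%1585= 411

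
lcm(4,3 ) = 12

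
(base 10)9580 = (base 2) 10010101101100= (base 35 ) 7sp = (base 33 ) 8QA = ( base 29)bba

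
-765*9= - 6885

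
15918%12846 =3072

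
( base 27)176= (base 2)1110011100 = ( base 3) 1021020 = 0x39c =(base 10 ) 924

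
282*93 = 26226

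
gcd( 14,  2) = 2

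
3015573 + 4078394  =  7093967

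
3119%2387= 732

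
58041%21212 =15617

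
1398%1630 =1398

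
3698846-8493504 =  - 4794658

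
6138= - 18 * (-341)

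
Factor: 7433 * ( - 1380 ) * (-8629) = 88512312660= 2^2 *3^1 * 5^1 * 23^1*7433^1*8629^1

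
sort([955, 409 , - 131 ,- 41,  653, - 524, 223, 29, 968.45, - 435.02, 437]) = [ - 524, - 435.02, - 131, - 41,29, 223, 409,437, 653, 955,968.45]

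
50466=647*78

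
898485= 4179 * 215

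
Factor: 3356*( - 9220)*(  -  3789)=2^4*3^2*5^1*421^1*461^1*839^1 =117240450480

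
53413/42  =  53413/42 = 1271.74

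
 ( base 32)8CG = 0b10000110010000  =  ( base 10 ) 8592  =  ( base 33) 7tc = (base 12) 4b80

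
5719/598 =5719/598 = 9.56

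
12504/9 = 4168/3= 1389.33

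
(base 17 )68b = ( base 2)11101011001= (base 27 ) 2FI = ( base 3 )2120200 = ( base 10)1881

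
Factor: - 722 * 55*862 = -2^2 * 5^1 * 11^1*19^2*431^1=-  34230020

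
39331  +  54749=94080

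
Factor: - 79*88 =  - 2^3*11^1*79^1 = -6952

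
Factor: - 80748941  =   - 7^1*13^1 * 107^1 * 8293^1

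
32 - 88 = - 56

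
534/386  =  267/193=1.38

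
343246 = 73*4702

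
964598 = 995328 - 30730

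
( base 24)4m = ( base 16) 76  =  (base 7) 226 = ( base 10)118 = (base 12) 9a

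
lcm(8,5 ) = 40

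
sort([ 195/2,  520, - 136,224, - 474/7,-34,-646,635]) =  [-646, - 136, - 474/7, -34, 195/2,224,520 , 635] 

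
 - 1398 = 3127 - 4525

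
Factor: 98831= 23^1*4297^1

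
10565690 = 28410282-17844592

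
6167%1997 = 176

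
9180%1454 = 456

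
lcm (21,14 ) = 42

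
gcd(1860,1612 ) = 124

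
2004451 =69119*29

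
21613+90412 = 112025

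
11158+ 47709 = 58867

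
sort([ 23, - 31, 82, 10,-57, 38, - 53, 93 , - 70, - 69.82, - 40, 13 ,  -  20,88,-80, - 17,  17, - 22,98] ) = [ - 80,-70, - 69.82, - 57 , - 53,  -  40,- 31, - 22 , - 20, - 17, 10,13, 17,23,38, 82, 88,93, 98] 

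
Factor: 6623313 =3^1*151^1*14621^1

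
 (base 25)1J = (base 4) 230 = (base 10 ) 44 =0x2c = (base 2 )101100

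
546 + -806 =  - 260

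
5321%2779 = 2542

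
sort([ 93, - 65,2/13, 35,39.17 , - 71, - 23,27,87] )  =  [ - 71, - 65, - 23, 2/13,27,35,39.17,87, 93]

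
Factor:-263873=  -  367^1*719^1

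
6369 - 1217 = 5152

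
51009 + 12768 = 63777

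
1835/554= 3 + 173/554= 3.31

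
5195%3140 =2055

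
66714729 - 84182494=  - 17467765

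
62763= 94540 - 31777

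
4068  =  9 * 452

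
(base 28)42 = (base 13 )8a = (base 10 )114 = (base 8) 162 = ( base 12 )96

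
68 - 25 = 43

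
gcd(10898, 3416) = 2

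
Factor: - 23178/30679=  -  2^1*3^1*11^( - 1)*2789^ ( - 1 )*3863^1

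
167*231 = 38577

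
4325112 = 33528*129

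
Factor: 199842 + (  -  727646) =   -  2^2*23^1 *5737^1  =  - 527804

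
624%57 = 54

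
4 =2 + 2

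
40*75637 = 3025480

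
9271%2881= 628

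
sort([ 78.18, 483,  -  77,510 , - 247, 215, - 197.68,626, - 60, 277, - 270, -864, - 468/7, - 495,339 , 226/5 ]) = [ -864, - 495, - 270, - 247, - 197.68, - 77, - 468/7,-60,226/5,78.18,215, 277,339, 483,510,626]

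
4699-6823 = -2124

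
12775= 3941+8834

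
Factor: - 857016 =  - 2^3*3^2*11903^1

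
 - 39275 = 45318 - 84593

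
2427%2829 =2427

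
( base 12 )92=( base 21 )55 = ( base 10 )110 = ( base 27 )42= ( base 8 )156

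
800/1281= 800/1281 =0.62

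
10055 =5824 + 4231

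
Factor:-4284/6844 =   -  1071/1711= - 3^2 * 7^1*17^1*29^ (-1)*59^( - 1 ) 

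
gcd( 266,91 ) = 7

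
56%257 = 56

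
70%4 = 2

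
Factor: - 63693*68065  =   - 3^3*5^1*7^1 * 337^1*13613^1 = - 4335264045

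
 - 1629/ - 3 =543/1 = 543.00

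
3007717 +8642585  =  11650302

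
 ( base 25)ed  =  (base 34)AN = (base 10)363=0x16b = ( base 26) dp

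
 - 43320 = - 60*722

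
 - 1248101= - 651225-596876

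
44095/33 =44095/33 =1336.21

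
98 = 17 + 81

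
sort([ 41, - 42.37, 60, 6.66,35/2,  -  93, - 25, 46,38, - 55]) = [ - 93 , - 55, - 42.37, - 25, 6.66,35/2,38, 41, 46, 60] 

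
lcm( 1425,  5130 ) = 25650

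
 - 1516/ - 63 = 1516/63 = 24.06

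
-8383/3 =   -  8383/3= -2794.33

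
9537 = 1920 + 7617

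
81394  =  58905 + 22489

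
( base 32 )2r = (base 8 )133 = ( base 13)70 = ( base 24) 3J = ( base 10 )91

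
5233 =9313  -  4080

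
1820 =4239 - 2419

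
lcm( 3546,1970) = 17730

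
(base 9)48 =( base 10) 44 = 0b101100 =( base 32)1C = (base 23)1L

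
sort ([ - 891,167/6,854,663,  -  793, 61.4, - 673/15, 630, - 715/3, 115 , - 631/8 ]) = [ - 891, -793, - 715/3, - 631/8, - 673/15 , 167/6, 61.4, 115,630,663, 854]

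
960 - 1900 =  - 940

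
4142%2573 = 1569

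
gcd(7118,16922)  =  2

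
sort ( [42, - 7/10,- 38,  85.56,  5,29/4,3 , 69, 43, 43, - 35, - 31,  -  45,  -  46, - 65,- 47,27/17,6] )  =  [ - 65, - 47, - 46,-45,-38 , - 35,-31, - 7/10,27/17,3,5,6, 29/4,42,43,43 , 69, 85.56]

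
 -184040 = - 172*1070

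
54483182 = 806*67597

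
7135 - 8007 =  - 872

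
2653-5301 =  -2648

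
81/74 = 1 + 7/74= 1.09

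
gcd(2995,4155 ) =5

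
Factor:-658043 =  - 658043^1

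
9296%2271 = 212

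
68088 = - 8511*( - 8 ) 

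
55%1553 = 55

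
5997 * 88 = 527736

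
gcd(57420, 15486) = 174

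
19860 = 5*3972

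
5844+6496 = 12340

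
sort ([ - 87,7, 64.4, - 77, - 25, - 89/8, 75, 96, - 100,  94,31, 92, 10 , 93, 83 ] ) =[ - 100, - 87,  -  77, - 25, - 89/8, 7, 10,31, 64.4,75, 83, 92 , 93, 94, 96] 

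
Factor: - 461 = - 461^1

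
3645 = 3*1215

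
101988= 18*5666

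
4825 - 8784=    - 3959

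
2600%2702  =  2600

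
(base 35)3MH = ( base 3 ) 20010021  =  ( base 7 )16003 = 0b1000101101110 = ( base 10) 4462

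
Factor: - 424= -2^3*53^1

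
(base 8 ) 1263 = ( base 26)10f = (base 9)847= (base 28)OJ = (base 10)691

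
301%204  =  97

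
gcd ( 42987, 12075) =483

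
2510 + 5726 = 8236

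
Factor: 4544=2^6 * 71^1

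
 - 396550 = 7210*(-55) 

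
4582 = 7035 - 2453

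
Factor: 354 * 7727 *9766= 2^2*3^1*19^1 * 59^1 * 257^1*7727^1 = 26713506228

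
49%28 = 21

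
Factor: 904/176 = 113/22 = 2^(  -  1 ) * 11^( - 1) * 113^1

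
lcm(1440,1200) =7200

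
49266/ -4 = -12317 + 1/2 = -  12316.50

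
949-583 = 366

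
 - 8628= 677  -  9305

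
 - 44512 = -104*428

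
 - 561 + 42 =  - 519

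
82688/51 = 1621+ 1/3  =  1621.33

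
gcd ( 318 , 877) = 1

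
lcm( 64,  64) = 64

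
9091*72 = 654552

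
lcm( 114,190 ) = 570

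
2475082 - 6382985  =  -3907903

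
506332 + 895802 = 1402134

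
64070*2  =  128140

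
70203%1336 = 731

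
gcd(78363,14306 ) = 1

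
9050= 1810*5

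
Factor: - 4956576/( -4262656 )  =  2^ ( - 3)*3^1*16651^ ( - 1 )*51631^1 = 154893/133208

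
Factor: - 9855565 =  - 5^1*337^1 *5849^1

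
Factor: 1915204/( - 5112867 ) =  - 2^2*3^( - 1 )*478801^1*1704289^( - 1) 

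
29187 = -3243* ( - 9) 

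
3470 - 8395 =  - 4925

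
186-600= - 414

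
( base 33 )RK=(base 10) 911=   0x38F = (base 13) 551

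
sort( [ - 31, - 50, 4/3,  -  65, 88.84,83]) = [ - 65,-50, - 31, 4/3,  83,88.84]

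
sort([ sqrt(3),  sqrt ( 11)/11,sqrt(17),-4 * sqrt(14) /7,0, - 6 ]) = [-6 , - 4 * sqrt(14)/7,0,  sqrt (11)/11,sqrt(3),sqrt(17) ]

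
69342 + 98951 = 168293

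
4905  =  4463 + 442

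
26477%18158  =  8319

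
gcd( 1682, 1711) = 29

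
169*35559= 6009471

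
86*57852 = 4975272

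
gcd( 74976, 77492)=4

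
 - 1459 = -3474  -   - 2015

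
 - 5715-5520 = - 11235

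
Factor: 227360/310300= 2^3*5^( - 1 ) *7^2 * 107^( -1 ) = 392/535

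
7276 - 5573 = 1703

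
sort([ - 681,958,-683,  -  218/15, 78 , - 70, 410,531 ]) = [-683, - 681, - 70,  -  218/15 , 78,410, 531, 958 ]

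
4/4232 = 1/1058 = 0.00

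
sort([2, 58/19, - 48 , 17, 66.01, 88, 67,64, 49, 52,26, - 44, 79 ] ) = [ - 48 , - 44, 2, 58/19, 17,26, 49, 52, 64, 66.01, 67,79,88 ]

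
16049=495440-479391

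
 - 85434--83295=  -  2139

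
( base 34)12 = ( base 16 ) 24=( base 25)1b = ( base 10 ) 36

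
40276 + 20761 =61037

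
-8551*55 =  -470305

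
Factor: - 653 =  -653^1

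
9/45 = 1/5 = 0.20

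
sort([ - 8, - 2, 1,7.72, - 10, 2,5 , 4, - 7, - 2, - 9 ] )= [ - 10,-9  , - 8, - 7, - 2, - 2, 1, 2, 4, 5,  7.72 ] 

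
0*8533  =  0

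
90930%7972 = 3238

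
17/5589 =17/5589 = 0.00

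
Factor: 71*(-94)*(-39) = 2^1*3^1*13^1*47^1 *71^1 = 260286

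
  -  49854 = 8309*( -6 )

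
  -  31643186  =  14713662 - 46356848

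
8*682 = 5456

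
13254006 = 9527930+3726076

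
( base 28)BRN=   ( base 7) 36262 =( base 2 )10010010111011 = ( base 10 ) 9403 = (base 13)4384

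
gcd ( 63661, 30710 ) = 83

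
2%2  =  0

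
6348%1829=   861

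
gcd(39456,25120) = 32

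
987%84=63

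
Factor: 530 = 2^1 * 5^1*53^1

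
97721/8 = 97721/8 = 12215.12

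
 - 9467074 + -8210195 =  - 17677269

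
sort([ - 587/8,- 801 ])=[ -801, - 587/8 ]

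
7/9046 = 7/9046  =  0.00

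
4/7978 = 2/3989 = 0.00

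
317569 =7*45367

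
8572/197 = 43+101/197 = 43.51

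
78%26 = 0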